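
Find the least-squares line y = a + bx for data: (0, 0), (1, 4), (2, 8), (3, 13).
a = -1/5, b = 43/10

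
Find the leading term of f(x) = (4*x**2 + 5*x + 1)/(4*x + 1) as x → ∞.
x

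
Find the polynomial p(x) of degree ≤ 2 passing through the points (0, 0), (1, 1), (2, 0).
-x**2 + 2*x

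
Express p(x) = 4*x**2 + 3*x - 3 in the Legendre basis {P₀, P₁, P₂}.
(-5/3)P₀ + (3)P₁ + (8/3)P₂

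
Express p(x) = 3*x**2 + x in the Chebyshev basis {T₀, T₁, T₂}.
(3/2)T₀ + T₁ + (3/2)T₂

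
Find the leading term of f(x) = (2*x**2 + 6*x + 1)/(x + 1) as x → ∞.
2*x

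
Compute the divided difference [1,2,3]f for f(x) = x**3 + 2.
6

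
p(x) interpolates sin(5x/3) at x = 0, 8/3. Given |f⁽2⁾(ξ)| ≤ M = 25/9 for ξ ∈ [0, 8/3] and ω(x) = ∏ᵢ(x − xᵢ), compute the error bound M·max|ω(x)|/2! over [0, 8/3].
200/81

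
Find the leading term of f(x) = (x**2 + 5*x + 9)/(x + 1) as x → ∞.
x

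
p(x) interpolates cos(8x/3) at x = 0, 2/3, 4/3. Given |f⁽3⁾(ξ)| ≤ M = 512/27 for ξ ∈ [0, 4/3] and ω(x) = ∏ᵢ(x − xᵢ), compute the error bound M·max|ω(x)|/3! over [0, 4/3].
4096*sqrt(3)/19683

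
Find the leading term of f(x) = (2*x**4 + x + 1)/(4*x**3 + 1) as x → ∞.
x/2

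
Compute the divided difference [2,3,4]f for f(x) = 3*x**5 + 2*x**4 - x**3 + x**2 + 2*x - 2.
957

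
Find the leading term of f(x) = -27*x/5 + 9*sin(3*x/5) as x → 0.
-81*x**3/250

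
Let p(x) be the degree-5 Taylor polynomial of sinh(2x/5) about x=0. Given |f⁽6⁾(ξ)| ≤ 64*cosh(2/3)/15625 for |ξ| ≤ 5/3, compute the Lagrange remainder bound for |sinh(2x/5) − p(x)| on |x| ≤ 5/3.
4*cosh(2/3)/32805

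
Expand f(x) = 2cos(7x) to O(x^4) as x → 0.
2 - 49*x**2 + O(x**4)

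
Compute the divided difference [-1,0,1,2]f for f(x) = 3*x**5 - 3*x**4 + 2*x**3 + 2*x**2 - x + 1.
11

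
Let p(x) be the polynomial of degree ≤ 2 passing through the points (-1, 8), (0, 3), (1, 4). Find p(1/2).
11/4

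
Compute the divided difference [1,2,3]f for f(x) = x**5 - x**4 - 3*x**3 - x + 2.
47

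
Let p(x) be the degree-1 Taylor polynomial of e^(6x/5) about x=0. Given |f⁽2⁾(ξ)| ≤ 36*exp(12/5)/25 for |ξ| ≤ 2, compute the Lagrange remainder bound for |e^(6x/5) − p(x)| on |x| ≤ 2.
72*exp(12/5)/25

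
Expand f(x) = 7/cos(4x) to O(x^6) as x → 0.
7 + 56*x**2 + 1120*x**4/3 + O(x**6)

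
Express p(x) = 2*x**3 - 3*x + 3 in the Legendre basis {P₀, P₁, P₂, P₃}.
(3)P₀ + (-9/5)P₁ + (4/5)P₃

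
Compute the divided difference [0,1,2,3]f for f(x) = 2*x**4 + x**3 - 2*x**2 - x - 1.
13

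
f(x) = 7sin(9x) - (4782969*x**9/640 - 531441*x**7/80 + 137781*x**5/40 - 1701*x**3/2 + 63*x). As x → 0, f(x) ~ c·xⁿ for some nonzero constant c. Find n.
11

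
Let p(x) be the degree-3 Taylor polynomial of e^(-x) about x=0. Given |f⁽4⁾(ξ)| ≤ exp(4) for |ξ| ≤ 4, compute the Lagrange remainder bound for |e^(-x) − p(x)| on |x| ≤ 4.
32*exp(4)/3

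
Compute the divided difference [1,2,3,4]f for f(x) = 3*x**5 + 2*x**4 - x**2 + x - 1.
215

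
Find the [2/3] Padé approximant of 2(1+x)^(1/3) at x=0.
(7*x**2/9 + 8*x/3 + 2)/(-x**3/162 + x**2/6 + x + 1)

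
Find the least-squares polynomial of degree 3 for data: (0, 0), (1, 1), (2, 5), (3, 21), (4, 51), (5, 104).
1/18 + (59/108)x + (-31/36)x² + (53/54)x³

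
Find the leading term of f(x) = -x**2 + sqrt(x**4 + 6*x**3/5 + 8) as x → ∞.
3*x/5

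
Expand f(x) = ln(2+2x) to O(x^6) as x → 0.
log(2) + x - x**2/2 + x**3/3 - x**4/4 + x**5/5 + O(x**6)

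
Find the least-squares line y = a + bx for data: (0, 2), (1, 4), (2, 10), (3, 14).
a = 6/5, b = 21/5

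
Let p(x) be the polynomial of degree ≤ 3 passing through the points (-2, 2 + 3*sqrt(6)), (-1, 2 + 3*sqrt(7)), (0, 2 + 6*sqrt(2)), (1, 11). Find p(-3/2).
-15*sqrt(2)/8 + 15*sqrt(6)/16 + 41/16 + 45*sqrt(7)/16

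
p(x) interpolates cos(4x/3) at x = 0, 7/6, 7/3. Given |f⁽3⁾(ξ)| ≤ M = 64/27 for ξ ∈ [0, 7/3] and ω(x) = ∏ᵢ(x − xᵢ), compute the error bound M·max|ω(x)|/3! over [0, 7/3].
2744*sqrt(3)/19683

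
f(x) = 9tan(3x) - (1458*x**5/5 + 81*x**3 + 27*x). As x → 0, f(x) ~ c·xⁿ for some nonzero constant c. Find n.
7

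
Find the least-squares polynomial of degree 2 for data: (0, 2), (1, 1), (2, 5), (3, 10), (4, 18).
12/7 + (-93/70)x + (19/14)x²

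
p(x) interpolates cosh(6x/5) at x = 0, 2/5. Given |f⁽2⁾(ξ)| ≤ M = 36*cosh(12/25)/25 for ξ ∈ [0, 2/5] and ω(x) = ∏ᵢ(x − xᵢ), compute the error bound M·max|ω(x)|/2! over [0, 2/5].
18*cosh(12/25)/625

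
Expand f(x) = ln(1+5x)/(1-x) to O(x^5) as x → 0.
5*x - 15*x**2/2 + 205*x**3/6 - 1465*x**4/12 + O(x**5)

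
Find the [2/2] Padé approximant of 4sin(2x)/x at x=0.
(8 - 56*x**2/15)/(x**2/5 + 1)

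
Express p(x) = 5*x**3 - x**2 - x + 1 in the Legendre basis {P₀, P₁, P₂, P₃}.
(2/3)P₀ + (2)P₁ + (-2/3)P₂ + (2)P₃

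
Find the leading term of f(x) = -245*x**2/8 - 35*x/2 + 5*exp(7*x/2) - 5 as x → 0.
1715*x**3/48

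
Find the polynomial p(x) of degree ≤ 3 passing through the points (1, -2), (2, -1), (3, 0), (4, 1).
x - 3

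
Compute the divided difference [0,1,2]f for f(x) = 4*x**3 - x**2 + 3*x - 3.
11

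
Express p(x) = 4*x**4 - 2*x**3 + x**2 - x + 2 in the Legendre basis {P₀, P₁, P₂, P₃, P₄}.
(47/15)P₀ + (-11/5)P₁ + (62/21)P₂ + (-4/5)P₃ + (32/35)P₄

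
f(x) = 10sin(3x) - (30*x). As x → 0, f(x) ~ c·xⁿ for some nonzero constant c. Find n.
3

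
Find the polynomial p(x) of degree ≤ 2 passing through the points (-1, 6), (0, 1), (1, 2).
3*x**2 - 2*x + 1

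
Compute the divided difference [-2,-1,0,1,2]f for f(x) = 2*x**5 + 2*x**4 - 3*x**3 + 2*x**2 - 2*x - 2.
2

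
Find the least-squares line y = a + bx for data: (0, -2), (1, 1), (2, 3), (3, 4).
a = -3/2, b = 2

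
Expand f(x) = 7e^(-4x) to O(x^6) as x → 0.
7 - 28*x + 56*x**2 - 224*x**3/3 + 224*x**4/3 - 896*x**5/15 + O(x**6)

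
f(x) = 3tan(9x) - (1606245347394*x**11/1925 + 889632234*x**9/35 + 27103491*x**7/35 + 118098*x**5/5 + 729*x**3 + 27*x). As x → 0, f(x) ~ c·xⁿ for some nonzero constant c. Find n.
13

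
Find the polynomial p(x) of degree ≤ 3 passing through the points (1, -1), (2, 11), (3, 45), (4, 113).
2*x**3 - x**2 + x - 3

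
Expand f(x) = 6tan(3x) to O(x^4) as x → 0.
18*x + 54*x**3 + O(x**4)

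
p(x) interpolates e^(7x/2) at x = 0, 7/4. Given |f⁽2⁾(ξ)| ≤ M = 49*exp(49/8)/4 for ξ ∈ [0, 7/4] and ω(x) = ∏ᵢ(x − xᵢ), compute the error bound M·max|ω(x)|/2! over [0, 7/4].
2401*exp(49/8)/512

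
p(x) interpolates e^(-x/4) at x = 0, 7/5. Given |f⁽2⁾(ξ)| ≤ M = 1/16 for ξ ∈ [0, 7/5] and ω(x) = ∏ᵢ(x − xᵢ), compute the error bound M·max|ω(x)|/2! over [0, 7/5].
49/3200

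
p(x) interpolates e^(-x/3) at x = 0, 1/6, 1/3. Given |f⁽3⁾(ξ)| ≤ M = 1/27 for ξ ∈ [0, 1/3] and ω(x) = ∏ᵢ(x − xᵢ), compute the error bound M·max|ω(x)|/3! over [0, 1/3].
sqrt(3)/157464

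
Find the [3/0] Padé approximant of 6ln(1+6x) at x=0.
36*x*(12*x**2 - 3*x + 1)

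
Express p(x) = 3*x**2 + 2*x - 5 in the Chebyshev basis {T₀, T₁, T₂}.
(-7/2)T₀ + (2)T₁ + (3/2)T₂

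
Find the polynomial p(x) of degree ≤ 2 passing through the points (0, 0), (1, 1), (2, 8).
3*x**2 - 2*x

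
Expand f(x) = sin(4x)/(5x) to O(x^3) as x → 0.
4/5 - 32*x**2/15 + O(x**3)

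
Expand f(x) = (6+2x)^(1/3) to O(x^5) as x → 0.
6**(1/3) + 6**(1/3)*x/9 - 6**(1/3)*x**2/81 + 5*6**(1/3)*x**3/2187 - 10*6**(1/3)*x**4/19683 + O(x**5)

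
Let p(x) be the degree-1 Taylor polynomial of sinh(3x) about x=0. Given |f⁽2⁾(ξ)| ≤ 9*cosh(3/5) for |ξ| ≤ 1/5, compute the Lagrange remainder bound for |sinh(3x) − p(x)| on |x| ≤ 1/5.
9*cosh(3/5)/50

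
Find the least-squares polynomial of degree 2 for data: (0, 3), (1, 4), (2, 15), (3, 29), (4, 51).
92/35 + (-53/70)x + (45/14)x²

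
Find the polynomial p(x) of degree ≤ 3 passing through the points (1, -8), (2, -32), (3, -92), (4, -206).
-3*x**3 - 3*x - 2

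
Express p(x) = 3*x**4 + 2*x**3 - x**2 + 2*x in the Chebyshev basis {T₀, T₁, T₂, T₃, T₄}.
(5/8)T₀ + (7/2)T₁ + T₂ + (1/2)T₃ + (3/8)T₄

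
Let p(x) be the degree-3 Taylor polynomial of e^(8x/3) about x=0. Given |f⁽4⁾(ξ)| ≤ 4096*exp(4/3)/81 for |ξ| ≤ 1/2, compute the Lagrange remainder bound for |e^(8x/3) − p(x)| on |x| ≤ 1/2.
32*exp(4/3)/243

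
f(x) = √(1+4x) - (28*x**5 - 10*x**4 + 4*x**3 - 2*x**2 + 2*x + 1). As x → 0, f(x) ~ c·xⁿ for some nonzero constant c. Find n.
6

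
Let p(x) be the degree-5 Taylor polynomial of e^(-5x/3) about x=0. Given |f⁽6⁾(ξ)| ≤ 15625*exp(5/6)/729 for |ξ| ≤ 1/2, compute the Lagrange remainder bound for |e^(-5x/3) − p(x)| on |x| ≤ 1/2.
3125*exp(5/6)/6718464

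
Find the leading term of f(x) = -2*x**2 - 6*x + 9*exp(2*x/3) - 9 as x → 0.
4*x**3/9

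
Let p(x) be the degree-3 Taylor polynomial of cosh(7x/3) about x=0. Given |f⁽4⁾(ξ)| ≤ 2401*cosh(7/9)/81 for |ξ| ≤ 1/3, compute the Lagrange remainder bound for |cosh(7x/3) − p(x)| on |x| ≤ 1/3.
2401*cosh(7/9)/157464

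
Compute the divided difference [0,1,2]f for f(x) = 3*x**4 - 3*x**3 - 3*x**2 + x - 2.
9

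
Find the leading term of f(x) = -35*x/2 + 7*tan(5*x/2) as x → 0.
875*x**3/24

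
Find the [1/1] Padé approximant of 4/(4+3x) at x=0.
1/(3*x/4 + 1)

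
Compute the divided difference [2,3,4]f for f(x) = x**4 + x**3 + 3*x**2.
67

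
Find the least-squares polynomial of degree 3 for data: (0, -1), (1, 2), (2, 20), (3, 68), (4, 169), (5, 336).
-1 + (29/14)x + (-27/14)x² + (3)x³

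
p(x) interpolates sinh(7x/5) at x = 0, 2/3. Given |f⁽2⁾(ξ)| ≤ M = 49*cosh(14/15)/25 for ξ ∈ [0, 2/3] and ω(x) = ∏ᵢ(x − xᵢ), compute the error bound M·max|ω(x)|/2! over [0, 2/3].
49*cosh(14/15)/450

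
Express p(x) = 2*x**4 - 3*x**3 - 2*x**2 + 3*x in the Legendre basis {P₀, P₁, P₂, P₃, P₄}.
(-4/15)P₀ + (6/5)P₁ + (-4/21)P₂ + (-6/5)P₃ + (16/35)P₄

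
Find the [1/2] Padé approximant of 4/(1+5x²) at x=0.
4/(5*x**2 + 1)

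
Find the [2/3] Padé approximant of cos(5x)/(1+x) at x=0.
(1 - 125*x**2/12)/(25*x**3/12 + 25*x**2/12 + x + 1)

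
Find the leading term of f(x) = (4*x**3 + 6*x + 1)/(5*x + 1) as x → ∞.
4*x**2/5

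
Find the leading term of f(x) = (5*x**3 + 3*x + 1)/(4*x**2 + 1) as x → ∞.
5*x/4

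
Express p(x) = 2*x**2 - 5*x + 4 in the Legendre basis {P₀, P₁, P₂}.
(14/3)P₀ + (-5)P₁ + (4/3)P₂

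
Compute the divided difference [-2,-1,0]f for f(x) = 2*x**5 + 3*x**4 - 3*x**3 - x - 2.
0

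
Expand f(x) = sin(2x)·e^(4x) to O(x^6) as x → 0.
2*x + 8*x**2 + 44*x**3/3 + 16*x**4 + 164*x**5/15 + O(x**6)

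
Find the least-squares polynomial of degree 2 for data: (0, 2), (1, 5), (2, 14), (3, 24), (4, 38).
59/35 + (177/70)x + (23/14)x²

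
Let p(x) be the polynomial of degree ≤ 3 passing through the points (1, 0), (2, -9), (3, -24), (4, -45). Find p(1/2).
9/4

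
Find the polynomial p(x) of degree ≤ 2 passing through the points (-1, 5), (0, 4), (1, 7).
2*x**2 + x + 4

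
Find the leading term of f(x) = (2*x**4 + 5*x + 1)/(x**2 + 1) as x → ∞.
2*x**2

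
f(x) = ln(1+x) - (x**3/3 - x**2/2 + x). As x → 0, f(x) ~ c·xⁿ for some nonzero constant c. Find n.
4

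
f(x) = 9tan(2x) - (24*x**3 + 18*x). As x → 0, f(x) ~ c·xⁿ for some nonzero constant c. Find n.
5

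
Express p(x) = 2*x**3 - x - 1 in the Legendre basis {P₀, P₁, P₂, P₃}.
-P₀ + (1/5)P₁ + (4/5)P₃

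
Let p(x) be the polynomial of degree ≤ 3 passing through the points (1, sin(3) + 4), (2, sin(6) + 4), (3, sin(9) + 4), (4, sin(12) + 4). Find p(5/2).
9*sin(6)/16 - sin(3)/16 - sin(12)/16 + 9*sin(9)/16 + 4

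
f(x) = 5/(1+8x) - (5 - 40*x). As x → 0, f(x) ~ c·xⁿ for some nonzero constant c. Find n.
2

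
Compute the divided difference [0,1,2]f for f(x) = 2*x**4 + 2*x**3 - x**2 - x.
19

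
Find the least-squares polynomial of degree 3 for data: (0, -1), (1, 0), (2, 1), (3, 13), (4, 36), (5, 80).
-37/42 + (319/252)x + (-79/42)x² + (35/36)x³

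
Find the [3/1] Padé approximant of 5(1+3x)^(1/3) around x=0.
(-5*x**3/3 + 5*x**2 + 15*x + 5)/(2*x + 1)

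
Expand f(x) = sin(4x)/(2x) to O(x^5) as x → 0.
2 - 16*x**2/3 + 64*x**4/15 + O(x**5)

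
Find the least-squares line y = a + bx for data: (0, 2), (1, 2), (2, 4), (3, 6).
a = 7/5, b = 7/5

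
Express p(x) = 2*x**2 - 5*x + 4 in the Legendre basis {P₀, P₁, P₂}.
(14/3)P₀ + (-5)P₁ + (4/3)P₂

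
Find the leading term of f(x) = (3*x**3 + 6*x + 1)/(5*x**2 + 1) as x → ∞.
3*x/5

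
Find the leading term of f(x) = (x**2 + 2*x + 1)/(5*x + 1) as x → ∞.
x/5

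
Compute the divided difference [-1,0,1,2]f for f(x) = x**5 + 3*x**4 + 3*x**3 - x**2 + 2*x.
14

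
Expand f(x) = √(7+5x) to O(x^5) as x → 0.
sqrt(7) + 5*sqrt(7)*x/14 - 25*sqrt(7)*x**2/392 + 125*sqrt(7)*x**3/5488 - 3125*sqrt(7)*x**4/307328 + O(x**5)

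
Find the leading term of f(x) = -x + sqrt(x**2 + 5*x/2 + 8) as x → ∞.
5/4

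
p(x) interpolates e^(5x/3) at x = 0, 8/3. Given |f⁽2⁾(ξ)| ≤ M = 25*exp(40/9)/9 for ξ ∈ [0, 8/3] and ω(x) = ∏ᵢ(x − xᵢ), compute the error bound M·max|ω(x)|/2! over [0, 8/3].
200*exp(40/9)/81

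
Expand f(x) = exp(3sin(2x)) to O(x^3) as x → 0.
1 + 6*x + 18*x**2 + O(x**3)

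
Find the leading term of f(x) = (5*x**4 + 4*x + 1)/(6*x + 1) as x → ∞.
5*x**3/6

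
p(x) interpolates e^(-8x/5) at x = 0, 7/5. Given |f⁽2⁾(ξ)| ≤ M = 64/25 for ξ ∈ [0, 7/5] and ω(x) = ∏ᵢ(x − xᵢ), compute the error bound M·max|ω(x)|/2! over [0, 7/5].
392/625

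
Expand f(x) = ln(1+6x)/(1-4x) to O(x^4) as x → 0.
6*x + 6*x**2 + 96*x**3 + O(x**4)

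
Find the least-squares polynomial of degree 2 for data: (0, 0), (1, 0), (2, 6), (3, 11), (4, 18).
-19/35 + (69/70)x + (13/14)x²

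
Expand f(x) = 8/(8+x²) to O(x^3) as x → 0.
1 - x**2/8 + O(x**3)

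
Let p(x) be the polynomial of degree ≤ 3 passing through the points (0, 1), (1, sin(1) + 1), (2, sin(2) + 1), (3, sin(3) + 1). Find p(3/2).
-sin(3)/16 + 9*sin(1)/16 + 9*sin(2)/16 + 1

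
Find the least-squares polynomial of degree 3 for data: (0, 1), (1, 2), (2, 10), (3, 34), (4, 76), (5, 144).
137/126 + (-1349/756)x + (88/63)x² + (101/108)x³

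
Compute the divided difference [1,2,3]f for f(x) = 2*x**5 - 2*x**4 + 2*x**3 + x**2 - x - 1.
143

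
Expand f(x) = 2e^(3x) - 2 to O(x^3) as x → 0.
6*x + 9*x**2 + O(x**3)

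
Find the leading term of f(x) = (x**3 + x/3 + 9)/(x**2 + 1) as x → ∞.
x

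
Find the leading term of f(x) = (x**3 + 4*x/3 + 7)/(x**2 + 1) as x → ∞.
x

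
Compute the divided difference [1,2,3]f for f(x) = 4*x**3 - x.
24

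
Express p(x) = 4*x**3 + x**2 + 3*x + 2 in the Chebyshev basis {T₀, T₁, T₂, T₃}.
(5/2)T₀ + (6)T₁ + (1/2)T₂ + T₃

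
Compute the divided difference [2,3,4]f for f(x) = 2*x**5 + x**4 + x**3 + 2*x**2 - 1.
636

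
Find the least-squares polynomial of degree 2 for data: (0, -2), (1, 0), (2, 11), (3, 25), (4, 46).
-82/35 + (27/70)x + (41/14)x²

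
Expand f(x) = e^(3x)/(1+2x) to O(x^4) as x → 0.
1 + x + 5*x**2/2 - x**3/2 + O(x**4)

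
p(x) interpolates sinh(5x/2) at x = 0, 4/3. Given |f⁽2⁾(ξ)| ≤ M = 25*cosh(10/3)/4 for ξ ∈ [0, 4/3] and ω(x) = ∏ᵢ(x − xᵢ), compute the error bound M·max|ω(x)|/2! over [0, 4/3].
25*cosh(10/3)/18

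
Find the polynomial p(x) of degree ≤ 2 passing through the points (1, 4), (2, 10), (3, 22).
3*x**2 - 3*x + 4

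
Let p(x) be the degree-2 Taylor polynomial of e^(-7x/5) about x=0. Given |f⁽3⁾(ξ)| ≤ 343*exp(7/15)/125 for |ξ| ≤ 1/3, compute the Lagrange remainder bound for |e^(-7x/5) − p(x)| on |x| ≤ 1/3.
343*exp(7/15)/20250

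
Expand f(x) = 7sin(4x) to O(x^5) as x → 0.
28*x - 224*x**3/3 + O(x**5)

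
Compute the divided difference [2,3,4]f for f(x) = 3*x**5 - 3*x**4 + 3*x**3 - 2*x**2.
715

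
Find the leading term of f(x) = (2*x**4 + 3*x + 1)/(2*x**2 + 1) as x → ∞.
x**2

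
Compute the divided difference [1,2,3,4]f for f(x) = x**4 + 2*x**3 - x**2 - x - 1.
12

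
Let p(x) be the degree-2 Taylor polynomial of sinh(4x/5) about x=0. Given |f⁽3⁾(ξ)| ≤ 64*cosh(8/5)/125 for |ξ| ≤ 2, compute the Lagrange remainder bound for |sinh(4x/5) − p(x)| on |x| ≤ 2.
256*cosh(8/5)/375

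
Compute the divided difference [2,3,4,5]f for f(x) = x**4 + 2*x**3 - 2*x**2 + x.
16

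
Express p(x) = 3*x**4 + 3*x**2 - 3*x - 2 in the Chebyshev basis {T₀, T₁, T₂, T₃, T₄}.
(5/8)T₀ + (-3)T₁ + (3)T₂ + (3/8)T₄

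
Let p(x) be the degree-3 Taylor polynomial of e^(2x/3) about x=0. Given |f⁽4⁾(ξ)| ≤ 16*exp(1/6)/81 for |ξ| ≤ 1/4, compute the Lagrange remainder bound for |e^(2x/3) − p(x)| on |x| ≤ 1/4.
exp(1/6)/31104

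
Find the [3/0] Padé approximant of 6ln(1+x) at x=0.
x*(2*x**2 - 3*x + 6)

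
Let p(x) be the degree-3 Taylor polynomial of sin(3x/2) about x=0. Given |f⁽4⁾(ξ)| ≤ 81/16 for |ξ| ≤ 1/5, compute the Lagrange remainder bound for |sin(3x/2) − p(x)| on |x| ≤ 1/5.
27/80000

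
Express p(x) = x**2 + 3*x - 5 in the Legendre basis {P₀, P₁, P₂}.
(-14/3)P₀ + (3)P₁ + (2/3)P₂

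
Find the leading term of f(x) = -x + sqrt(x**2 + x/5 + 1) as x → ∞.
1/10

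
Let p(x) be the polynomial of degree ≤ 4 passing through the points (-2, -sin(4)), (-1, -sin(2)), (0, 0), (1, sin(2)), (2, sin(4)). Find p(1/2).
-sin(4)/16 + 5*sin(2)/8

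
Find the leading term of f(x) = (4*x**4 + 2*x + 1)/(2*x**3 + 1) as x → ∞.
2*x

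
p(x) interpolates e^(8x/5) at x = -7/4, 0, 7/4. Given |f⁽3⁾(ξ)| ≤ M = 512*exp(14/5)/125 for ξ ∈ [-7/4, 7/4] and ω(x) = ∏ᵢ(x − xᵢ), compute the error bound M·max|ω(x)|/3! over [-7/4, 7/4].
2744*sqrt(3)*exp(14/5)/3375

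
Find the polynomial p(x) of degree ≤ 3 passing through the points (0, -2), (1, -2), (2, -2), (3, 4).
x**3 - 3*x**2 + 2*x - 2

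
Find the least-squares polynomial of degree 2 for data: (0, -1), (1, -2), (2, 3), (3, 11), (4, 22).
-47/35 + (-127/70)x + (27/14)x²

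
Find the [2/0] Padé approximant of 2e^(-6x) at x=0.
36*x**2 - 12*x + 2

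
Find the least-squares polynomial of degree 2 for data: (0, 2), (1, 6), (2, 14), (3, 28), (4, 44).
66/35 + (71/35)x + (15/7)x²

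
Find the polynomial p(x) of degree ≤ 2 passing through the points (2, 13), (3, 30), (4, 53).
3*x**2 + 2*x - 3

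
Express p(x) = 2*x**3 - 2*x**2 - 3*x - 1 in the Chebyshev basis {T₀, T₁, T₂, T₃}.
(-2)T₀ + (-3/2)T₁ - T₂ + (1/2)T₃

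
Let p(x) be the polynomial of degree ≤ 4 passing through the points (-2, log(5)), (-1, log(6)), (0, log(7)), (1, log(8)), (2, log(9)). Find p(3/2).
log(8*sqrt(2)*3**(49/64)*5**(123/128)*7**(29/64)/35)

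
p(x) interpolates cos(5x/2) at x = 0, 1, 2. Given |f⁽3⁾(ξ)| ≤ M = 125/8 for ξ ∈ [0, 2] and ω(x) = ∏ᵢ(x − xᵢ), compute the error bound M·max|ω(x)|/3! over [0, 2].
125*sqrt(3)/216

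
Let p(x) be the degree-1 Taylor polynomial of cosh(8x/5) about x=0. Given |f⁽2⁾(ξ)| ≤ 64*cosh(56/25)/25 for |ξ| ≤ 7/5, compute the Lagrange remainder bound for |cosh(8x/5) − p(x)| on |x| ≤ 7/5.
1568*cosh(56/25)/625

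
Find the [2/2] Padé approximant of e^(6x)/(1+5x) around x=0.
(78*x**2/11 + 43*x/11 + 1)/(-97*x**2/11 + 32*x/11 + 1)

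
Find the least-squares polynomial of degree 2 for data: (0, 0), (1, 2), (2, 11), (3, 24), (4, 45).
(-4/5)x + (3)x²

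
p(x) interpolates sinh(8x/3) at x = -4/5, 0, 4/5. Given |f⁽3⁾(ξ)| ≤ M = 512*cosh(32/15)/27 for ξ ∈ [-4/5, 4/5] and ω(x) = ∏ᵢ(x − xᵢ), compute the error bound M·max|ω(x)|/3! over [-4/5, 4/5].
32768*sqrt(3)*cosh(32/15)/91125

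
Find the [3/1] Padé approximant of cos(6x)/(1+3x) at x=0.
(18*x**3 - 12*x**2 - 2*x + 1)/(x + 1)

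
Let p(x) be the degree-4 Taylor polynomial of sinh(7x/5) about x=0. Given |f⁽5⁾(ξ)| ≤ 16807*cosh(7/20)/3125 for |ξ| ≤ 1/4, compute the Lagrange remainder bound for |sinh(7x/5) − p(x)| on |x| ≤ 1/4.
16807*cosh(7/20)/384000000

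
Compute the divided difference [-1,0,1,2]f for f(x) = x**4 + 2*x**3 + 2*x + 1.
4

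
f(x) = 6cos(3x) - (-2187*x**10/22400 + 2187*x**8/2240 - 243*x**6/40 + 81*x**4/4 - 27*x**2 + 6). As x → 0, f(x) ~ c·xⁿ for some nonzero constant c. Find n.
12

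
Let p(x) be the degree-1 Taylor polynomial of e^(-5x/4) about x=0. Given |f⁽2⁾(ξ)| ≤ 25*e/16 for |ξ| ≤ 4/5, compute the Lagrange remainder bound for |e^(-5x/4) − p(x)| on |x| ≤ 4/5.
e/2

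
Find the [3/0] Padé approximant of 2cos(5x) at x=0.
2 - 25*x**2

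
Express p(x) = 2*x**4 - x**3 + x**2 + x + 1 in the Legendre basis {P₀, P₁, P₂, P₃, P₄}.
(26/15)P₀ + (2/5)P₁ + (38/21)P₂ + (-2/5)P₃ + (16/35)P₄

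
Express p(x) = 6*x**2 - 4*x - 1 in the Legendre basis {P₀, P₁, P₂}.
P₀ + (-4)P₁ + (4)P₂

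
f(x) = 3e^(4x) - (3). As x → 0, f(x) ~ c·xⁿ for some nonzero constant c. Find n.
1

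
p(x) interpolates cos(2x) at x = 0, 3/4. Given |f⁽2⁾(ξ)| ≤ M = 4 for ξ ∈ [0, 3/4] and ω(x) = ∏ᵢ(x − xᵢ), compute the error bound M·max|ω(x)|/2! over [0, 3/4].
9/32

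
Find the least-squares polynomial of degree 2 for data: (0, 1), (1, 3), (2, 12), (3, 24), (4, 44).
34/35 + (-31/70)x + (39/14)x²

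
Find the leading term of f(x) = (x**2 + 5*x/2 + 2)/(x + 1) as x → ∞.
x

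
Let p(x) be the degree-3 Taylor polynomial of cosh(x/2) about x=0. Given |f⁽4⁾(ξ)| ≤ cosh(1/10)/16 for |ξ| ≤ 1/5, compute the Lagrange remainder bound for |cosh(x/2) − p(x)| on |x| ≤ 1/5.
cosh(1/10)/240000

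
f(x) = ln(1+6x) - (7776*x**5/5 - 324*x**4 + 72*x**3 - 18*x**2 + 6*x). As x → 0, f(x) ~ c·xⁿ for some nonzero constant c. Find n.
6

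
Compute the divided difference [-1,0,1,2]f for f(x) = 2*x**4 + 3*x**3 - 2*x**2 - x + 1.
7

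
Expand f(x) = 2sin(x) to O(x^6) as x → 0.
2*x - x**3/3 + x**5/60 + O(x**6)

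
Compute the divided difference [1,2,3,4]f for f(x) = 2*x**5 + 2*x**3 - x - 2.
132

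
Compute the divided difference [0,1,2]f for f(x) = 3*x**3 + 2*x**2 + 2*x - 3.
11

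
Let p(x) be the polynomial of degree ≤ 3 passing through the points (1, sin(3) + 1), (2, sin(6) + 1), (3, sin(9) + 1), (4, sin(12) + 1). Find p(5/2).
9*sin(6)/16 - sin(3)/16 - sin(12)/16 + 9*sin(9)/16 + 1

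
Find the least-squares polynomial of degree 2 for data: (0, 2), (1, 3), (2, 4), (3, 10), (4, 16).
15/7 + (-11/14)x + (15/14)x²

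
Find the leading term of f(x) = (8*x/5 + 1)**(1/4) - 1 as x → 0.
2*x/5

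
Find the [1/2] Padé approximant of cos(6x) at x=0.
1/(18*x**2 + 1)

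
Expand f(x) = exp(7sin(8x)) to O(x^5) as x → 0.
1 + 56*x + 1568*x**2 + 28672*x**3 + 376320*x**4 + O(x**5)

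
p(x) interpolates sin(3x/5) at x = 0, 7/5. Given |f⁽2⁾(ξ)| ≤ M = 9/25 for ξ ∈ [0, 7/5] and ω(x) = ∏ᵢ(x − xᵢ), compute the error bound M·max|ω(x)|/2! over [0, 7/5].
441/5000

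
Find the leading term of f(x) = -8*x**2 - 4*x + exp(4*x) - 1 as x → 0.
32*x**3/3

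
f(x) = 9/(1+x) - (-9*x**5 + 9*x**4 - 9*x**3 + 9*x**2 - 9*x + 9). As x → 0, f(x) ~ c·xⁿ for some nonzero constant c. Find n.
6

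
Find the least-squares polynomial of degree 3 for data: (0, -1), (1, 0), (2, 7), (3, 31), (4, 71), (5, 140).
-61/63 + (-193/189)x + (41/63)x² + (28/27)x³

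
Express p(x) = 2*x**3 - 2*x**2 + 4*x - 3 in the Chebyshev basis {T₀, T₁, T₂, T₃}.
(-4)T₀ + (11/2)T₁ - T₂ + (1/2)T₃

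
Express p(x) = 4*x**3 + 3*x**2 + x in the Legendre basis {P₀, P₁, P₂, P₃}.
P₀ + (17/5)P₁ + (2)P₂ + (8/5)P₃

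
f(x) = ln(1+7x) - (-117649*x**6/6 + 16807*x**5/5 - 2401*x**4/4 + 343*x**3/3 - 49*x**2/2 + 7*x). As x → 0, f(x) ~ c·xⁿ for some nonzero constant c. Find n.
7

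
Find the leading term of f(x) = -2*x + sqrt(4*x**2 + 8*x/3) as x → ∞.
2/3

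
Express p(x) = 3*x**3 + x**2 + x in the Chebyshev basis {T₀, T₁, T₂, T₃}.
(1/2)T₀ + (13/4)T₁ + (1/2)T₂ + (3/4)T₃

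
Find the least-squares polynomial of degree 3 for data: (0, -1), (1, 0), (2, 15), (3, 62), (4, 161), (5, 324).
-52/63 + (-77/54)x + (-67/63)x² + (155/54)x³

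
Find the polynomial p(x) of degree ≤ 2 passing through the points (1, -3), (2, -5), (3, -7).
-2*x - 1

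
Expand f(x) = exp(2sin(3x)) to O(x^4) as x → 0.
1 + 6*x + 18*x**2 + 27*x**3 + O(x**4)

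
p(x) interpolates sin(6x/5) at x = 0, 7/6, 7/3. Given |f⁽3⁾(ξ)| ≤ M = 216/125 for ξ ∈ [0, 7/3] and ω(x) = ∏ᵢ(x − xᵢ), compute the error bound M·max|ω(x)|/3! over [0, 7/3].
343*sqrt(3)/3375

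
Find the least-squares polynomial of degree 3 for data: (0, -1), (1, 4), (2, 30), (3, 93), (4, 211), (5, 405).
-74/63 + (773/378)x + (151/252)x² + (329/108)x³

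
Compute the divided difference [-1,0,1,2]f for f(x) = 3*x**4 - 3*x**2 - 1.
6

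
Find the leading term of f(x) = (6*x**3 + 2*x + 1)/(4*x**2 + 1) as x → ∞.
3*x/2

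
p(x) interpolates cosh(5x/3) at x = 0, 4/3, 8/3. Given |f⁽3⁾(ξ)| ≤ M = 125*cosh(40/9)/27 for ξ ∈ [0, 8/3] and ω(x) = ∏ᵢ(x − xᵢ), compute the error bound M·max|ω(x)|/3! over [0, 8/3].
8000*sqrt(3)*cosh(40/9)/19683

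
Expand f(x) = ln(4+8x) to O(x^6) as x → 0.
log(4) + 2*x - 2*x**2 + 8*x**3/3 - 4*x**4 + 32*x**5/5 + O(x**6)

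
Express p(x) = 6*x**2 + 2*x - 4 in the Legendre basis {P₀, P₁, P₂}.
(-2)P₀ + (2)P₁ + (4)P₂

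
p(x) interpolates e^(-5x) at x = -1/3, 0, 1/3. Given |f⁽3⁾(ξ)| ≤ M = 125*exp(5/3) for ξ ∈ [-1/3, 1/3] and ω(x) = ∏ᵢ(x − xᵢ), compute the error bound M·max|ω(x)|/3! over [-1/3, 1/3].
125*sqrt(3)*exp(5/3)/729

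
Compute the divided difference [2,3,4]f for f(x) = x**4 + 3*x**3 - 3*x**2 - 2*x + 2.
79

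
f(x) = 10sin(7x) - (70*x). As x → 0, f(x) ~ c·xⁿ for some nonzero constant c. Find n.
3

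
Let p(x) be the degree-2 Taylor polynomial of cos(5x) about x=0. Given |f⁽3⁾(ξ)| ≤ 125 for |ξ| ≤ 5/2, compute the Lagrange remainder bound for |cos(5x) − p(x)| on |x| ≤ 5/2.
15625/48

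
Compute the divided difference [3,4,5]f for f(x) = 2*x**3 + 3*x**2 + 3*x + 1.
27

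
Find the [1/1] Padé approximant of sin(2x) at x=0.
2*x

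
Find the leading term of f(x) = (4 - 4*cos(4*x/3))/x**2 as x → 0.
32/9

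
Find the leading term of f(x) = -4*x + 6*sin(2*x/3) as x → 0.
-8*x**3/27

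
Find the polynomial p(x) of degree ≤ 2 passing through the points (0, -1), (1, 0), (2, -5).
-3*x**2 + 4*x - 1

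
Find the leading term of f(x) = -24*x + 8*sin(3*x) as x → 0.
-36*x**3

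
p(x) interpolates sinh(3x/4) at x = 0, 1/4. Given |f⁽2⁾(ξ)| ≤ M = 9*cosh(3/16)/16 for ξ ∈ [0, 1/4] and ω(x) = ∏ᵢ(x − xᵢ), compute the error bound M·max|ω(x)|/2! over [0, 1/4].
9*cosh(3/16)/2048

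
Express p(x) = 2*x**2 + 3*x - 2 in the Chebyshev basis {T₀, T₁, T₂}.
-T₀ + (3)T₁ + T₂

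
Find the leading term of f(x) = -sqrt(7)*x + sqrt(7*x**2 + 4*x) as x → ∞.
2*sqrt(7)/7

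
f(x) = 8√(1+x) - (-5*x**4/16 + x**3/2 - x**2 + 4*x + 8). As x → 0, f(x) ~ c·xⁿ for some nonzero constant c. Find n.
5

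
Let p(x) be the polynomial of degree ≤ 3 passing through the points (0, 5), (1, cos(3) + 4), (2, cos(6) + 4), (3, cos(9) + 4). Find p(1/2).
15*cos(3)/16 - 5*cos(6)/16 + cos(9)/16 + 69/16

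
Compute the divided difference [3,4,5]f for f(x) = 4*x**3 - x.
48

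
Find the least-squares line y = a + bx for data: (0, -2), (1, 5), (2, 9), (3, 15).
a = -3/2, b = 11/2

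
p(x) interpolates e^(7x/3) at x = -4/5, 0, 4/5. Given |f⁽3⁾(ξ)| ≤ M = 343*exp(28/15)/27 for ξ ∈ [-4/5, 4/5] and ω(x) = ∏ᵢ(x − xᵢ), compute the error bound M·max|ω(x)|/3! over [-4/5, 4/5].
21952*sqrt(3)*exp(28/15)/91125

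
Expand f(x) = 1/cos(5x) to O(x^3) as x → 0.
1 + 25*x**2/2 + O(x**3)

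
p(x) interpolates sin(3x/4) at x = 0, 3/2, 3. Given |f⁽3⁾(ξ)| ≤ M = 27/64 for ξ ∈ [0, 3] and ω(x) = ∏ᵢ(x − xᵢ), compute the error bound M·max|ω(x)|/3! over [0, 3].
27*sqrt(3)/512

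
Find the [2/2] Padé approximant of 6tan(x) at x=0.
6*x/(1 - x**2/3)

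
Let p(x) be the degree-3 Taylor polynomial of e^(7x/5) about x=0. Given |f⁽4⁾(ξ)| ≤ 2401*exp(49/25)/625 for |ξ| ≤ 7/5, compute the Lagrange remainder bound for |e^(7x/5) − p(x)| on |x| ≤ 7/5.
5764801*exp(49/25)/9375000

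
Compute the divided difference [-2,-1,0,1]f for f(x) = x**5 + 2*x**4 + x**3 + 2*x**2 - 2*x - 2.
2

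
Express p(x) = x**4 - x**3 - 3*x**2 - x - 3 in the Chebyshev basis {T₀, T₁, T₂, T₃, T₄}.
(-33/8)T₀ + (-7/4)T₁ - T₂ + (-1/4)T₃ + (1/8)T₄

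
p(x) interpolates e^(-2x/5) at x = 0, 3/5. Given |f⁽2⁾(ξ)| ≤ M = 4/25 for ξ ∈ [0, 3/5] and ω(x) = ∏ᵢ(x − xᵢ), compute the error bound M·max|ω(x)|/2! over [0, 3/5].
9/1250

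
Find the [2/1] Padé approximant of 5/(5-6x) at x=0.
1/(1 - 6*x/5)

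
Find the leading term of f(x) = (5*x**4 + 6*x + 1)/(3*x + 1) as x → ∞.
5*x**3/3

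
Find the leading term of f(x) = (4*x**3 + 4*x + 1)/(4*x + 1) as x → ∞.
x**2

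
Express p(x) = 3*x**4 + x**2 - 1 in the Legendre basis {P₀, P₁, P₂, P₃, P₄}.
(-1/15)P₀ + (50/21)P₂ + (24/35)P₄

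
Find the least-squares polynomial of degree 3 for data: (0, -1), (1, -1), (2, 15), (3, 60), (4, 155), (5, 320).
-9/7 + (37/42)x + (-11/4)x² + (37/12)x³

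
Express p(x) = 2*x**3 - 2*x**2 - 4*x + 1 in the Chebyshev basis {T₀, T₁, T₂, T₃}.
(-5/2)T₁ - T₂ + (1/2)T₃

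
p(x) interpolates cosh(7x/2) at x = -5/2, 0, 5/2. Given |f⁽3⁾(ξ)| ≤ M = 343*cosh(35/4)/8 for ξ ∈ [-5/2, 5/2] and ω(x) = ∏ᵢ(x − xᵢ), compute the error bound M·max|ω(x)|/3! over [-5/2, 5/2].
42875*sqrt(3)*cosh(35/4)/1728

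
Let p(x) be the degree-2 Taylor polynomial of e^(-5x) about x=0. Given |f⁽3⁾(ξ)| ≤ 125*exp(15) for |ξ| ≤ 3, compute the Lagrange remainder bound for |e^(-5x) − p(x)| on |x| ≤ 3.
1125*exp(15)/2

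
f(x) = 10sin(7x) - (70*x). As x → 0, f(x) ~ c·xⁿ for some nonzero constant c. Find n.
3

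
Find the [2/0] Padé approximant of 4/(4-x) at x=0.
x**2/16 + x/4 + 1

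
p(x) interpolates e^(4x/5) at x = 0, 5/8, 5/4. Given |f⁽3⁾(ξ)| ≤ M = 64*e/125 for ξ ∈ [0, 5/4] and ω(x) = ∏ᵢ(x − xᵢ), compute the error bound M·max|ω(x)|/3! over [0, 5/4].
sqrt(3)*e/216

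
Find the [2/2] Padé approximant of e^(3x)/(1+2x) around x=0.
(7*x**2/4 + 11*x/6 + 1)/(-19*x**2/12 + 5*x/6 + 1)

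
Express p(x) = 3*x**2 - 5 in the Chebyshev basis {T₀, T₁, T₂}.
(-7/2)T₀ + (3/2)T₂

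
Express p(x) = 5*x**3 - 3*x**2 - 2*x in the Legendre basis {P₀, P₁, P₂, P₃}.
-P₀ + P₁ + (-2)P₂ + (2)P₃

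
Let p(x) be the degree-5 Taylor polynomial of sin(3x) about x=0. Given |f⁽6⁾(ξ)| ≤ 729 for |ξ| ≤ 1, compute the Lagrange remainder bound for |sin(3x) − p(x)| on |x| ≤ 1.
81/80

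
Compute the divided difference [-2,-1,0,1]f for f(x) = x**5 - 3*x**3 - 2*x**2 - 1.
2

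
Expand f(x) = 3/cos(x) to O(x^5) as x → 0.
3 + 3*x**2/2 + 5*x**4/8 + O(x**5)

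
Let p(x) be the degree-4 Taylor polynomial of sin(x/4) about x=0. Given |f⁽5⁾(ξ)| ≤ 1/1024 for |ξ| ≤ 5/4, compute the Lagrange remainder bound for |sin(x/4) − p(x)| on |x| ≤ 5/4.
625/25165824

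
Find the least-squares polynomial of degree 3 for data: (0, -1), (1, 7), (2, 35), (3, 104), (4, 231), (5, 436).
-59/63 + (1343/378)x + (247/252)x² + (341/108)x³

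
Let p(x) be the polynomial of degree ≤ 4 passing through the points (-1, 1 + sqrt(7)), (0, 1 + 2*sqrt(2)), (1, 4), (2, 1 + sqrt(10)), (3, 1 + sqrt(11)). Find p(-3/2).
-105*sqrt(2)/16 - 45*sqrt(10)/32 + 35*sqrt(11)/128 + 315*sqrt(7)/128 + 631/64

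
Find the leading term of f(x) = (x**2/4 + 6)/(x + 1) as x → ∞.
x/4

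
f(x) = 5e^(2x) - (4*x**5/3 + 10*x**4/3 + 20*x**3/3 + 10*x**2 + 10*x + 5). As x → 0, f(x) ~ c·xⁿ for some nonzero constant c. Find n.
6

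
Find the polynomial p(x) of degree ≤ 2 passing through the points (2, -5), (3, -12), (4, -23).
-2*x**2 + 3*x - 3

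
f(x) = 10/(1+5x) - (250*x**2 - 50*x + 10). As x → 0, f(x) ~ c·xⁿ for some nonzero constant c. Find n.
3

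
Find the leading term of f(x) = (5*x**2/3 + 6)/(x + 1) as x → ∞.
5*x/3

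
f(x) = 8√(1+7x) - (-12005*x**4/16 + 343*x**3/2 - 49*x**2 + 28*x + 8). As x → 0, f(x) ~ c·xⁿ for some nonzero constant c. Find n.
5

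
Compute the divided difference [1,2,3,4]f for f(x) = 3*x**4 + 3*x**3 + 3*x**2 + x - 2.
33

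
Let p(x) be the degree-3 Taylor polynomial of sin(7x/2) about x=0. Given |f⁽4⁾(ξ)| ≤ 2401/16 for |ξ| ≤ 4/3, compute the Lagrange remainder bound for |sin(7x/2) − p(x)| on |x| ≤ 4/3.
4802/243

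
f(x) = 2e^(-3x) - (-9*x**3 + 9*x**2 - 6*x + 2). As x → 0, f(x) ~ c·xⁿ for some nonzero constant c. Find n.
4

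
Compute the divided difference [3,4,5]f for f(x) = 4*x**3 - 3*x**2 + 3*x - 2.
45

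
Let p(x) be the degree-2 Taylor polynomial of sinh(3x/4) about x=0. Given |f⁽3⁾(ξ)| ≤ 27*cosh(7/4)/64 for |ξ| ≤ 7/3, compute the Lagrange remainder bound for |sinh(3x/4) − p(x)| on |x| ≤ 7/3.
343*cosh(7/4)/384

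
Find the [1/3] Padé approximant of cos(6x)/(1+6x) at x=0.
(1 - 5*x/2)/(63*x**3 + 3*x**2 + 7*x/2 + 1)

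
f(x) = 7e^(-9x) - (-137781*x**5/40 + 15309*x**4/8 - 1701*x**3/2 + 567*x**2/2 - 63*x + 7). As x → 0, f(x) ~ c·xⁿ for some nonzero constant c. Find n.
6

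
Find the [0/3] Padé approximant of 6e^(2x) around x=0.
6/(-4*x**3/3 + 2*x**2 - 2*x + 1)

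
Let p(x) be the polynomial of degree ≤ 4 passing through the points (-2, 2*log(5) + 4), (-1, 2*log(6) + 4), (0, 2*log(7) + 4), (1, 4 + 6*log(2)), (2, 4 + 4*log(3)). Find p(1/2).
4 + log(28*sqrt(2)*3**(17/32)*5**(3/64)*7**(13/32)/3)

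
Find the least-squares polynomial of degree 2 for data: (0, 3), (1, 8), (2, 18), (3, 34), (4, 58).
23/7 + (36/35)x + (22/7)x²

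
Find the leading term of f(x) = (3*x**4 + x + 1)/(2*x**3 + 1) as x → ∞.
3*x/2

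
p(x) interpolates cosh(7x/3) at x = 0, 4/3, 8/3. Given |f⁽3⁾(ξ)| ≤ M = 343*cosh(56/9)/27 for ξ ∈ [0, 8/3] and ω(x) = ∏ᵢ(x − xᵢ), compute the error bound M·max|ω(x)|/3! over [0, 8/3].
21952*sqrt(3)*cosh(56/9)/19683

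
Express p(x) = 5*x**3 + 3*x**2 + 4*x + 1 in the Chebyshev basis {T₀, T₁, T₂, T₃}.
(5/2)T₀ + (31/4)T₁ + (3/2)T₂ + (5/4)T₃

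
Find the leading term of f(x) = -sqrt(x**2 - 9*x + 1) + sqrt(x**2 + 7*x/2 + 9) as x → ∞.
25/4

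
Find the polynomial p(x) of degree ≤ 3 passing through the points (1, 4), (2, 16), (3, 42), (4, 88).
x**3 + x**2 + 2*x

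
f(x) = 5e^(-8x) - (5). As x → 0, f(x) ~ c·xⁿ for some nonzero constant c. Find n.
1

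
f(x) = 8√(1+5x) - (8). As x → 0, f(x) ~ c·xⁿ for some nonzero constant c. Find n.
1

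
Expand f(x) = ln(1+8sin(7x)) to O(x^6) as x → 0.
56*x - 1568*x**2 + 174244*x**3/3 - 7299040*x**4/3 + 326139835*x**5/3 + O(x**6)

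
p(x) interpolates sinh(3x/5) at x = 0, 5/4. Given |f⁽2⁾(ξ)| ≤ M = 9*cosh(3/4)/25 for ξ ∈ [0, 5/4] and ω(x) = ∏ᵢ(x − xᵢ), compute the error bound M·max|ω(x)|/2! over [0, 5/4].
9*cosh(3/4)/128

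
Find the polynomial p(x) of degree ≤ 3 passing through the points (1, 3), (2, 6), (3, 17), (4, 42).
x**3 - 2*x**2 + 2*x + 2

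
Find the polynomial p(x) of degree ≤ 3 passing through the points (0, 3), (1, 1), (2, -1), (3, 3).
x**3 - 3*x**2 + 3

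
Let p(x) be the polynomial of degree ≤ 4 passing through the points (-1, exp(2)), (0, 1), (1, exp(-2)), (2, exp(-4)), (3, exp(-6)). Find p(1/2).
(-20*exp(2) + 3 + 90*exp(4) + 5*(12 - exp(2))*exp(6))*exp(-6)/128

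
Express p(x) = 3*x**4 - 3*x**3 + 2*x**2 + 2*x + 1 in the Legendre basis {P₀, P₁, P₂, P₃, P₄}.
(34/15)P₀ + (1/5)P₁ + (64/21)P₂ + (-6/5)P₃ + (24/35)P₄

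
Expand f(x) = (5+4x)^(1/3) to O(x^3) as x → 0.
5**(1/3) + 4*5**(1/3)*x/15 - 16*5**(1/3)*x**2/225 + O(x**3)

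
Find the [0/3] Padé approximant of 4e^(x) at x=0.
4/(-x**3/6 + x**2/2 - x + 1)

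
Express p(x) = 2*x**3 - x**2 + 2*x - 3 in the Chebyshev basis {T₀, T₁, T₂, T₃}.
(-7/2)T₀ + (7/2)T₁ + (-1/2)T₂ + (1/2)T₃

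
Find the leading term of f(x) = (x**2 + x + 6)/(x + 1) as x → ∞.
x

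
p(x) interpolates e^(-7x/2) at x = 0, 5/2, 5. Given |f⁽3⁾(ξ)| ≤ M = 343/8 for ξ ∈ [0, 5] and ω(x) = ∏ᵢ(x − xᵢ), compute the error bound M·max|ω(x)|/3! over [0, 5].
42875*sqrt(3)/1728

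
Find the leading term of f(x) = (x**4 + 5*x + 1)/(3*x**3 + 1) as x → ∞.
x/3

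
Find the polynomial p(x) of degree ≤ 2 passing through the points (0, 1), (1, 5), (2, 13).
2*x**2 + 2*x + 1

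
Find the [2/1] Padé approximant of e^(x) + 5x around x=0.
(-3*x**2/2 + 17*x/3 + 1)/(1 - x/3)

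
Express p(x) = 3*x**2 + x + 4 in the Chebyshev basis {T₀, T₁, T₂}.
(11/2)T₀ + T₁ + (3/2)T₂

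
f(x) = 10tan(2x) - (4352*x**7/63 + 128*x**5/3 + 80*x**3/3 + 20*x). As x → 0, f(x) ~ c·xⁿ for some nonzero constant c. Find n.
9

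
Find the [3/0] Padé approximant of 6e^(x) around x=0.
x**3 + 3*x**2 + 6*x + 6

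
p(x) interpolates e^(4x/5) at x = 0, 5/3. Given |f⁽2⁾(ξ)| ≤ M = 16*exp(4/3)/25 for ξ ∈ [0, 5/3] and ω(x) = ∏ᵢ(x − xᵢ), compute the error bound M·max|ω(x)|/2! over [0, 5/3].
2*exp(4/3)/9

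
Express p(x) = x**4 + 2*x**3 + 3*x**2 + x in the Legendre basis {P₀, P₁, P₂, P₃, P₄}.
(6/5)P₀ + (11/5)P₁ + (18/7)P₂ + (4/5)P₃ + (8/35)P₄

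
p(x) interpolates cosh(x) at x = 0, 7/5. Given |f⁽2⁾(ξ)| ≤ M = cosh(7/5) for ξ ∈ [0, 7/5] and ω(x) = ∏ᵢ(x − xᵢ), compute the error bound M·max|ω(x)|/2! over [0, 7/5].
49*cosh(7/5)/200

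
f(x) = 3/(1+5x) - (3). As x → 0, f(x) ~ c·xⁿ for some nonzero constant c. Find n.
1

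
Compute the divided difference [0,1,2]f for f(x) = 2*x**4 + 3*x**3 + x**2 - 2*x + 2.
24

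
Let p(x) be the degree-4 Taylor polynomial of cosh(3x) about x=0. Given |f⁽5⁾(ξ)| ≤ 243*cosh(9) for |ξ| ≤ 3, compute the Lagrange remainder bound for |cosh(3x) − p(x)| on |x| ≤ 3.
19683*cosh(9)/40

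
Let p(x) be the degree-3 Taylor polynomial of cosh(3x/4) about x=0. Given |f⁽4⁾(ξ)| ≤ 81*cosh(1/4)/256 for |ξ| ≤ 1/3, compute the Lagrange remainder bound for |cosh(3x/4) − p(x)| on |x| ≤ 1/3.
cosh(1/4)/6144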